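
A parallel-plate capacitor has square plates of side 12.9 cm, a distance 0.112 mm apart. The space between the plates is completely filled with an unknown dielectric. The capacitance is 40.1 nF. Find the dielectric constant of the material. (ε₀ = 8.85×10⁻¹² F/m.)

κ ≈ 30.5

A = (12.9 cm)² = 1.66×10⁻² m².
κ = Cd/(ε₀A) = 4.01×10⁻⁸ × 1.12×10⁻⁴ / (8.85×10⁻¹² × 1.66×10⁻²) = 30.5.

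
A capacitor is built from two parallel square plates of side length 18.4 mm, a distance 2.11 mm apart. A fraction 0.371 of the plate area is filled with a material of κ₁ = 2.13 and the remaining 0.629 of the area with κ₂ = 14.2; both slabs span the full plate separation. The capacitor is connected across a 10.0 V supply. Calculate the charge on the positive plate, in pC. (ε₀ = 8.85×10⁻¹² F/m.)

Q ≈ 138 pC

A = (18.4 mm)² = 3.39×10⁻⁴ m².
Side-by-side slabs ⇒ two capacitors in parallel, each spanning the full gap.
C₁ = κ₁ε₀A₁/d = 2.13 × 8.85×10⁻¹² × 1.26×10⁻⁴ / 2.11×10⁻³ = 1.12×10⁻¹² F.
C₂ = κ₂ε₀A₂/d = 14.2 × 8.85×10⁻¹² × 2.13×10⁻⁴ / 2.11×10⁻³ = 1.27×10⁻¹¹ F.
C = C₁ + C₂ = 1.38×10⁻¹¹ F.
Q = CV = 1.38×10⁻¹¹ × 10.0 = 1.38×10⁻¹⁰ C.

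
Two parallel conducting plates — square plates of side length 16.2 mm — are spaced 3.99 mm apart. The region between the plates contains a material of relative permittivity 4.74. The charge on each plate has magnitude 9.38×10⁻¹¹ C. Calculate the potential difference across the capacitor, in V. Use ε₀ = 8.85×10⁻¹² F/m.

A = (16.2 mm)² = 2.62×10⁻⁴ m².
C = κε₀A/d = 4.74 × 8.85×10⁻¹² × 2.62×10⁻⁴ / 3.99×10⁻³ = 2.76×10⁻¹² F.
V = Q/C = 9.38×10⁻¹¹ / 2.76×10⁻¹² = 34.0 V.

34.0 V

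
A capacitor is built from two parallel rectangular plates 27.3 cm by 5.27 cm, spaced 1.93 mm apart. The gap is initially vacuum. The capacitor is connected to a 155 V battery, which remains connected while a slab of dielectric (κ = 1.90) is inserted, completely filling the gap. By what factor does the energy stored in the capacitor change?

U₂/U₁ ≈ 1.90

Battery connected ⇒ V is held fixed.
C₂ = 1.90 C₁ and U = ½CV², so U₂/U₁ = C₂/C₁ = 1.90.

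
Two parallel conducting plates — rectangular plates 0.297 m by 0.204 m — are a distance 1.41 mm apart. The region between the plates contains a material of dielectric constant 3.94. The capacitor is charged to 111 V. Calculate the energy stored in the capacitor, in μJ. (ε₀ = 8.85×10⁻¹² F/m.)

U ≈ 9.23 μJ

A = 0.297 × 0.204 m² = 6.06×10⁻² m².
C = κε₀A/d = 3.94 × 8.85×10⁻¹² × 6.06×10⁻² / 1.41×10⁻³ = 1.50×10⁻⁹ F.
U = ½CV² = ½ × 1.50×10⁻⁹ × (111)² = 9.23×10⁻⁶ J.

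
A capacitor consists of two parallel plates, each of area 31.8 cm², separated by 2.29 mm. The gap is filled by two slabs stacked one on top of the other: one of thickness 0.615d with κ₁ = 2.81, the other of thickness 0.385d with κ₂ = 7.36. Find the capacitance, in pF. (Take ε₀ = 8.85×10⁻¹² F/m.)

A = 31.8 cm² = 3.18×10⁻³ m².
Stacked slabs ⇒ two capacitors in series, each with the full plate area.
C₁ = κ₁ε₀A/d₁ = 2.81 × 8.85×10⁻¹² × 3.18×10⁻³ / 1.41×10⁻³ = 5.62×10⁻¹¹ F.
C₂ = κ₂ε₀A/d₂ = 7.36 × 8.85×10⁻¹² × 3.18×10⁻³ / 8.82×10⁻⁴ = 2.35×10⁻¹⁰ F.
C = (1/C₁ + 1/C₂)⁻¹ = 4.53×10⁻¹¹ F.

C ≈ 45.3 pF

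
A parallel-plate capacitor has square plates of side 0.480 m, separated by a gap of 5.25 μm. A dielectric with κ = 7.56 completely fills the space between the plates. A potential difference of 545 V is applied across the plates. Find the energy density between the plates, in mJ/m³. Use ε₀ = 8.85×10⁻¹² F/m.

E = V/d = 545 / 5.25×10⁻⁶ = 1.04×10⁸ V/m.
u = ½κε₀E² = ½ × 7.56 × 8.85×10⁻¹² × (1.04×10⁸)² = 3.61×10⁵ J/m³.

u ≈ 3.61×10⁸ mJ/m³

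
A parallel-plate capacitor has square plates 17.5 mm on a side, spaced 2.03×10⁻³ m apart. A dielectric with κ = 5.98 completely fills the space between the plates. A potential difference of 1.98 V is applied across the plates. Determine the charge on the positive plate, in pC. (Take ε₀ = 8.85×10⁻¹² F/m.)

15.8 pC

A = (17.5 mm)² = 3.06×10⁻⁴ m².
C = κε₀A/d = 5.98 × 8.85×10⁻¹² × 3.06×10⁻⁴ / 2.03×10⁻³ = 7.98×10⁻¹² F.
Q = CV = 7.98×10⁻¹² × 1.98 = 1.58×10⁻¹¹ C.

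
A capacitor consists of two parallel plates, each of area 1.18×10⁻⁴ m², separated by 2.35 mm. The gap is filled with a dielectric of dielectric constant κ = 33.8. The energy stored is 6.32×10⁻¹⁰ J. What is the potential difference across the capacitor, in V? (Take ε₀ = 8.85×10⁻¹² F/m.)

C = κε₀A/d = 33.8 × 8.85×10⁻¹² × 1.18×10⁻⁴ / 2.35×10⁻³ = 1.50×10⁻¹¹ F.
V = √(2U/C) = √(2 × 6.32×10⁻¹⁰ / 1.50×10⁻¹¹) = 9.17 V.

9.17 V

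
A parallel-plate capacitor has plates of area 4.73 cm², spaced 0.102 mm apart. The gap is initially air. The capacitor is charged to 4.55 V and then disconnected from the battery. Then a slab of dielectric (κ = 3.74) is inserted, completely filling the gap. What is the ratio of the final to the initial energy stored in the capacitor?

0.267

Isolated ⇒ Q is held fixed.
C₂ = 3.74 C₁ and U = Q²/(2C), so U₂/U₁ = C₁/C₂ = 0.267.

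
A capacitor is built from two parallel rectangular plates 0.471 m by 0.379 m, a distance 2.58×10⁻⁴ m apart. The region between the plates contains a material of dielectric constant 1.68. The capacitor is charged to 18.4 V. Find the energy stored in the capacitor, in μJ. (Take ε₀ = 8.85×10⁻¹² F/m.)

U ≈ 1.74 μJ

A = 0.471 × 0.379 m² = 0.179 m².
C = κε₀A/d = 1.68 × 8.85×10⁻¹² × 0.179 / 2.58×10⁻⁴ = 1.03×10⁻⁸ F.
U = ½CV² = ½ × 1.03×10⁻⁸ × (18.4)² = 1.74×10⁻⁶ J.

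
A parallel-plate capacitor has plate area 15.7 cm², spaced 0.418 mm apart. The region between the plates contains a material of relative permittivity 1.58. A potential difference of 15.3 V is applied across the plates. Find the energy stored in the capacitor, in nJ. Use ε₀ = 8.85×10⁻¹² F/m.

A = 15.7 cm² = 1.57×10⁻³ m².
C = κε₀A/d = 1.58 × 8.85×10⁻¹² × 1.57×10⁻³ / 4.18×10⁻⁴ = 5.25×10⁻¹¹ F.
U = ½CV² = ½ × 5.25×10⁻¹¹ × (15.3)² = 6.15×10⁻⁹ J.

U ≈ 6.15 nJ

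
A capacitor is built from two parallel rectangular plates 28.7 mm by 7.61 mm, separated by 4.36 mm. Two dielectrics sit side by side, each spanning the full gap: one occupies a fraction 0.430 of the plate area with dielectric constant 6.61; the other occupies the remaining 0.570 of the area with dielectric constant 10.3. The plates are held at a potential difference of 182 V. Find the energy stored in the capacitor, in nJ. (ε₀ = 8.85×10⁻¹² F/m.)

A = 28.7 × 7.61 mm² = 2.18×10⁻⁴ m².
Side-by-side slabs ⇒ two capacitors in parallel, each spanning the full gap.
C₁ = κ₁ε₀A₁/d = 6.61 × 8.85×10⁻¹² × 9.39×10⁻⁵ / 4.36×10⁻³ = 1.26×10⁻¹² F.
C₂ = κ₂ε₀A₂/d = 10.3 × 8.85×10⁻¹² × 1.24×10⁻⁴ / 4.36×10⁻³ = 2.60×10⁻¹² F.
C = C₁ + C₂ = 3.86×10⁻¹² F.
U = ½CV² = ½ × 3.86×10⁻¹² × (182)² = 6.40×10⁻⁸ J.

64.0 nJ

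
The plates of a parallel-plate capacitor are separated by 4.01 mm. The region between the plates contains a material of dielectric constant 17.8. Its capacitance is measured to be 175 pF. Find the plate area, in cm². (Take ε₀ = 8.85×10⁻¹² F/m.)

44.5 cm²

A = Cd/(κε₀) = 1.75×10⁻¹⁰ × 4.01×10⁻³ / (17.8 × 8.85×10⁻¹²) = 4.45×10⁻³ m².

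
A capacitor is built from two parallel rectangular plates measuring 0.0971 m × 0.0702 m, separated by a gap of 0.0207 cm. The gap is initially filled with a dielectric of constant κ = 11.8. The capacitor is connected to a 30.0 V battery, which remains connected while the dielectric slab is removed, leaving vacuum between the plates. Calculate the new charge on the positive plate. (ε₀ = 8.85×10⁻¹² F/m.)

8.74 nC

A = 0.0971 × 0.0702 m² = 6.82×10⁻³ m².
Initially C₁ = κε₀A/d = 11.8 × 8.85×10⁻¹² × 6.82×10⁻³ / 2.07×10⁻⁴ = 3.44×10⁻⁹ F.
Q₁ = 1.03×10⁻⁷ C.
Battery connected ⇒ V is held fixed. C₂ = 0.0847 C₁ and Q = CV, so Q₂/Q₁ = C₂/C₁ = 0.0847.
Q₂ = 0.0847 × 1.03×10⁻⁷ = 8.74×10⁻⁹ C.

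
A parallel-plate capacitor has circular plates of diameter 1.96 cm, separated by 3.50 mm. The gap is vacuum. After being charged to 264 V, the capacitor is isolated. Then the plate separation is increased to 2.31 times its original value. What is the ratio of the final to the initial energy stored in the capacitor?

Isolated ⇒ Q is held fixed.
C₂ = 0.433 C₁ and U = Q²/(2C), so U₂/U₁ = C₁/C₂ = 2.31.

U₂/U₁ ≈ 2.31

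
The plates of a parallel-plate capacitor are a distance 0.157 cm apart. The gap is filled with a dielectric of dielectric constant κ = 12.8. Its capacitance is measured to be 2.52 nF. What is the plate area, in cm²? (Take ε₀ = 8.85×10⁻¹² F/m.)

A ≈ 349 cm²

A = Cd/(κε₀) = 2.52×10⁻⁹ × 1.57×10⁻³ / (12.8 × 8.85×10⁻¹²) = 3.49×10⁻² m².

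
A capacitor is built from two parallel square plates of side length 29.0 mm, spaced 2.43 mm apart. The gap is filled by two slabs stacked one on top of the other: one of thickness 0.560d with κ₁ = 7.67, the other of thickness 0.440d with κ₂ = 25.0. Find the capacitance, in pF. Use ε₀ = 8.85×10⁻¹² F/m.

A = (29.0 mm)² = 8.41×10⁻⁴ m².
Stacked slabs ⇒ two capacitors in series, each with the full plate area.
C₁ = κ₁ε₀A/d₁ = 7.67 × 8.85×10⁻¹² × 8.41×10⁻⁴ / 1.36×10⁻³ = 4.20×10⁻¹¹ F.
C₂ = κ₂ε₀A/d₂ = 25.0 × 8.85×10⁻¹² × 8.41×10⁻⁴ / 1.07×10⁻³ = 1.74×10⁻¹⁰ F.
C = (1/C₁ + 1/C₂)⁻¹ = 3.38×10⁻¹¹ F.

C ≈ 33.8 pF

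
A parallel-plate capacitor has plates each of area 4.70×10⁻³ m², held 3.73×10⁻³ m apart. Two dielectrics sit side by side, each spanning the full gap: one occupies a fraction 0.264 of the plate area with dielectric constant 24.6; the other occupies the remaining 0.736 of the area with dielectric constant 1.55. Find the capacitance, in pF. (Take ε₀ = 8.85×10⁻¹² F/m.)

Side-by-side slabs ⇒ two capacitors in parallel, each spanning the full gap.
C₁ = κ₁ε₀A₁/d = 24.6 × 8.85×10⁻¹² × 1.24×10⁻³ / 3.73×10⁻³ = 7.24×10⁻¹¹ F.
C₂ = κ₂ε₀A₂/d = 1.55 × 8.85×10⁻¹² × 3.46×10⁻³ / 3.73×10⁻³ = 1.27×10⁻¹¹ F.
C = C₁ + C₂ = 8.51×10⁻¹¹ F.

C ≈ 85.1 pF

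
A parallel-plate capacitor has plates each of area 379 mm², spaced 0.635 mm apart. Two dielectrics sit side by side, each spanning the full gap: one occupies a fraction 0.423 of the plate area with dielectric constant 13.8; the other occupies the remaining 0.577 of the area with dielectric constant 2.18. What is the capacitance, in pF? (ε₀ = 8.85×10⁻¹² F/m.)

37.5 pF

A = 379 mm² = 3.79×10⁻⁴ m².
Side-by-side slabs ⇒ two capacitors in parallel, each spanning the full gap.
C₁ = κ₁ε₀A₁/d = 13.8 × 8.85×10⁻¹² × 1.60×10⁻⁴ / 6.35×10⁻⁴ = 3.08×10⁻¹¹ F.
C₂ = κ₂ε₀A₂/d = 2.18 × 8.85×10⁻¹² × 2.19×10⁻⁴ / 6.35×10⁻⁴ = 6.64×10⁻¹² F.
C = C₁ + C₂ = 3.75×10⁻¹¹ F.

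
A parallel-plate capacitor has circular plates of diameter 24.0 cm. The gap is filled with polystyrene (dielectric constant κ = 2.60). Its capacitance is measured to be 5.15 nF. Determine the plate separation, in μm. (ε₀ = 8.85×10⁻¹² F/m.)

202 μm

A = π(24.0/2 cm)² = 4.52×10⁻² m².
d = κε₀A/C = 2.60 × 8.85×10⁻¹² × 4.52×10⁻² / 5.15×10⁻⁹ = 2.02×10⁻⁴ m.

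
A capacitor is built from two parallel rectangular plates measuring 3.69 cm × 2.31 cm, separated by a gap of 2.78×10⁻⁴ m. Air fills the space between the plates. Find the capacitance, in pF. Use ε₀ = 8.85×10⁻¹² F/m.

C ≈ 27.1 pF

A = 3.69 × 2.31 cm² = 8.52×10⁻⁴ m².
C = ε₀A/d = 8.85×10⁻¹² × 8.52×10⁻⁴ / 2.78×10⁻⁴ = 2.71×10⁻¹¹ F.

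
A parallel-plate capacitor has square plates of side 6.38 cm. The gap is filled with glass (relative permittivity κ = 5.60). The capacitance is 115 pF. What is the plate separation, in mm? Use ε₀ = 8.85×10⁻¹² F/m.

A = (6.38 cm)² = 4.07×10⁻³ m².
d = κε₀A/C = 5.60 × 8.85×10⁻¹² × 4.07×10⁻³ / 1.15×10⁻¹⁰ = 1.75×10⁻³ m.

1.75 mm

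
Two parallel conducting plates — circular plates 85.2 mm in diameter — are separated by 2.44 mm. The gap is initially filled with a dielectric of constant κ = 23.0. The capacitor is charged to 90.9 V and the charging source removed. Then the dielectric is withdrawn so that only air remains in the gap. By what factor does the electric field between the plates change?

Isolated ⇒ Q is held fixed.
V₂ = Q/C₂ = V₁/0.0435; E = V/d, so E₂/E₁ = (V₂/V₁)(d₁/d₂) = 23.0.

E₂/E₁ ≈ 23.0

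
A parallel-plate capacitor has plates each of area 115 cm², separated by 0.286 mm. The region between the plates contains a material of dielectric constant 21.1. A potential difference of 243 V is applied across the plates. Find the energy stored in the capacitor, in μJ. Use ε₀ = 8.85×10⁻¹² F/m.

U ≈ 222 μJ

A = 115 cm² = 1.15×10⁻² m².
C = κε₀A/d = 21.1 × 8.85×10⁻¹² × 1.15×10⁻² / 2.86×10⁻⁴ = 7.51×10⁻⁹ F.
U = ½CV² = ½ × 7.51×10⁻⁹ × (243)² = 2.22×10⁻⁴ J.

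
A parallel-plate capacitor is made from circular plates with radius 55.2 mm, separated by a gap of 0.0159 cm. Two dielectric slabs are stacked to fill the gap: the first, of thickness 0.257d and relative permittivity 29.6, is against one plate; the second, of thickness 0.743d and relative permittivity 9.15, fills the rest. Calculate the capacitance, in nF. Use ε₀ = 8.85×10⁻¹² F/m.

A = π(55.2 mm)² = 9.57×10⁻³ m².
Stacked slabs ⇒ two capacitors in series, each with the full plate area.
C₁ = κ₁ε₀A/d₁ = 29.6 × 8.85×10⁻¹² × 9.57×10⁻³ / 4.09×10⁻⁵ = 6.14×10⁻⁸ F.
C₂ = κ₂ε₀A/d₂ = 9.15 × 8.85×10⁻¹² × 9.57×10⁻³ / 1.18×10⁻⁴ = 6.56×10⁻⁹ F.
C = (1/C₁ + 1/C₂)⁻¹ = 5.93×10⁻⁹ F.

5.93 nF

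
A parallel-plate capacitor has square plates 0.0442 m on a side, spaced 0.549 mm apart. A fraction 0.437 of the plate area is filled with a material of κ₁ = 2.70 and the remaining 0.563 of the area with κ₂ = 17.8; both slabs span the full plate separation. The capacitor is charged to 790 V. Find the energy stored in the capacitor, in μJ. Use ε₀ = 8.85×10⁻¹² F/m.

A = (0.0442 m)² = 1.95×10⁻³ m².
Side-by-side slabs ⇒ two capacitors in parallel, each spanning the full gap.
C₁ = κ₁ε₀A₁/d = 2.70 × 8.85×10⁻¹² × 8.54×10⁻⁴ / 5.49×10⁻⁴ = 3.72×10⁻¹¹ F.
C₂ = κ₂ε₀A₂/d = 17.8 × 8.85×10⁻¹² × 1.10×10⁻³ / 5.49×10⁻⁴ = 3.16×10⁻¹⁰ F.
C = C₁ + C₂ = 3.53×10⁻¹⁰ F.
U = ½CV² = ½ × 3.53×10⁻¹⁰ × (790)² = 1.10×10⁻⁴ J.

110 μJ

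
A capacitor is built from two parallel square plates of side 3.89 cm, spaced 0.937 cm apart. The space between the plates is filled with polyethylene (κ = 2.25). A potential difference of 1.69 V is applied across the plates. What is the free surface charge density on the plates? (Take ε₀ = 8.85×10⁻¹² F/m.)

A = (3.89 cm)² = 1.51×10⁻³ m².
C = κε₀A/d = 2.25 × 8.85×10⁻¹² × 1.51×10⁻³ / 9.37×10⁻³ = 3.22×10⁻¹² F.
σ = Q/A = CV/A = 3.22×10⁻¹² × 1.69 / 1.51×10⁻³ = 3.59×10⁻⁹ C/m².

3.59 nC/m²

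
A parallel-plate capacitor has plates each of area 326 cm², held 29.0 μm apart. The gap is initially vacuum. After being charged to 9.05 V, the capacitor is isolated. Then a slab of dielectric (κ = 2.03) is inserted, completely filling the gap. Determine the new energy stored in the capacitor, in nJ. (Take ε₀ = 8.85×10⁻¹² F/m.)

A = 326 cm² = 3.26×10⁻² m².
Initially C₁ = ε₀A/d = 8.85×10⁻¹² × 3.26×10⁻² / 2.90×10⁻⁵ = 9.95×10⁻⁹ F.
U₁ = 4.07×10⁻⁷ J.
Isolated ⇒ Q is held fixed. C₂ = 2.03 C₁ and U = Q²/(2C), so U₂/U₁ = C₁/C₂ = 0.493.
U₂ = 0.493 × 4.07×10⁻⁷ = 2.01×10⁻⁷ J.

201 nJ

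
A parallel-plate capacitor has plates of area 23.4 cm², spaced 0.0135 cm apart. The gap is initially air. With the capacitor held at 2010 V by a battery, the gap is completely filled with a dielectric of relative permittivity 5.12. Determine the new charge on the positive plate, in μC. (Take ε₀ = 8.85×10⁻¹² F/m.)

A = 23.4 cm² = 2.34×10⁻³ m².
Initially C₁ = ε₀A/d = 8.85×10⁻¹² × 2.34×10⁻³ / 1.35×10⁻⁴ = 1.53×10⁻¹⁰ F.
Q₁ = 3.08×10⁻⁷ C.
Battery connected ⇒ V is held fixed. C₂ = 5.12 C₁ and Q = CV, so Q₂/Q₁ = C₂/C₁ = 5.12.
Q₂ = 5.12 × 3.08×10⁻⁷ = 1.58×10⁻⁶ C.

1.58 μC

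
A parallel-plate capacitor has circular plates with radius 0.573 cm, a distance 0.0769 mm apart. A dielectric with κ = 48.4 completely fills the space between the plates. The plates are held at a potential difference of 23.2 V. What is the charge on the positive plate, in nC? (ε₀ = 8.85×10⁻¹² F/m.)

Q ≈ 13.3 nC

A = π(0.573 cm)² = 1.03×10⁻⁴ m².
C = κε₀A/d = 48.4 × 8.85×10⁻¹² × 1.03×10⁻⁴ / 7.69×10⁻⁵ = 5.75×10⁻¹⁰ F.
Q = CV = 5.75×10⁻¹⁰ × 23.2 = 1.33×10⁻⁸ C.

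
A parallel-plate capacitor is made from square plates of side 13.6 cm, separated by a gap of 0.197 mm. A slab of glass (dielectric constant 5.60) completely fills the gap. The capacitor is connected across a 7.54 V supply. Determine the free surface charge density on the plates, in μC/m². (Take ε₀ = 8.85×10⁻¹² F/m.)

A = (13.6 cm)² = 1.85×10⁻² m².
C = κε₀A/d = 5.60 × 8.85×10⁻¹² × 1.85×10⁻² / 1.97×10⁻⁴ = 4.65×10⁻⁹ F.
σ = Q/A = CV/A = 4.65×10⁻⁹ × 7.54 / 1.85×10⁻² = 1.90×10⁻⁶ C/m².

1.90 μC/m²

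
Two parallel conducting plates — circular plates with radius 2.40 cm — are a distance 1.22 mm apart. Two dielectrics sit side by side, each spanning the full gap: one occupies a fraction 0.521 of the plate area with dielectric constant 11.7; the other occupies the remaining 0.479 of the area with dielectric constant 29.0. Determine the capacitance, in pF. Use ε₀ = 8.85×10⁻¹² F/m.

A = π(2.40 cm)² = 1.81×10⁻³ m².
Side-by-side slabs ⇒ two capacitors in parallel, each spanning the full gap.
C₁ = κ₁ε₀A₁/d = 11.7 × 8.85×10⁻¹² × 9.43×10⁻⁴ / 1.22×10⁻³ = 8.00×10⁻¹¹ F.
C₂ = κ₂ε₀A₂/d = 29.0 × 8.85×10⁻¹² × 8.67×10⁻⁴ / 1.22×10⁻³ = 1.82×10⁻¹⁰ F.
C = C₁ + C₂ = 2.62×10⁻¹⁰ F.

C ≈ 262 pF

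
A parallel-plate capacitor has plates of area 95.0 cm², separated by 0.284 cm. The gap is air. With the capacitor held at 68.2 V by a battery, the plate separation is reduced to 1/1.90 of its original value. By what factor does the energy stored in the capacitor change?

U₂/U₁ ≈ 1.90

Battery connected ⇒ V is held fixed.
C₂ = 1.90 C₁ and U = ½CV², so U₂/U₁ = C₂/C₁ = 1.90.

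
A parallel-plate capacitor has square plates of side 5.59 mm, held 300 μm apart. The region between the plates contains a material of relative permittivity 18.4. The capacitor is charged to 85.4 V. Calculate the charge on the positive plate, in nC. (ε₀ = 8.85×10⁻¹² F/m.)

1.45 nC

A = (5.59 mm)² = 3.12×10⁻⁵ m².
C = κε₀A/d = 18.4 × 8.85×10⁻¹² × 3.12×10⁻⁵ / 3.00×10⁻⁴ = 1.70×10⁻¹¹ F.
Q = CV = 1.70×10⁻¹¹ × 85.4 = 1.45×10⁻⁹ C.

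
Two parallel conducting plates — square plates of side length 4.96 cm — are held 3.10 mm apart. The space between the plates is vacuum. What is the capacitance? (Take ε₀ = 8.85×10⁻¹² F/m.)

C ≈ 7.02 pF

A = (4.96 cm)² = 2.46×10⁻³ m².
C = ε₀A/d = 8.85×10⁻¹² × 2.46×10⁻³ / 3.10×10⁻³ = 7.02×10⁻¹² F.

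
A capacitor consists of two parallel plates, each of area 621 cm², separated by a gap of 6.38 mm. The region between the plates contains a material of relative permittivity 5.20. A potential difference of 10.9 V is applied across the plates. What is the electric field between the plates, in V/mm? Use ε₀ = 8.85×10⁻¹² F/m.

1.71 V/mm

E = V/d = 10.9 / 6.38×10⁻³ = 1.71×10³ V/m.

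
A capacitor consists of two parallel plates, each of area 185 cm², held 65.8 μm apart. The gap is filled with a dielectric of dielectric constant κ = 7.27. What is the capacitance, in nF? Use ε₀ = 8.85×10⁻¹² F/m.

C ≈ 18.1 nF

A = 185 cm² = 1.85×10⁻² m².
C = κε₀A/d = 7.27 × 8.85×10⁻¹² × 1.85×10⁻² / 6.58×10⁻⁵ = 1.81×10⁻⁸ F.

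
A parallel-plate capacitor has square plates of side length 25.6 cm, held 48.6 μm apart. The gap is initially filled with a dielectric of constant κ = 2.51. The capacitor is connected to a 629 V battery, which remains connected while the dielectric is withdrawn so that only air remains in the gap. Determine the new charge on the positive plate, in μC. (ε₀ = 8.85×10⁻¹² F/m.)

A = (25.6 cm)² = 6.55×10⁻² m².
Initially C₁ = κε₀A/d = 2.51 × 8.85×10⁻¹² × 6.55×10⁻² / 4.86×10⁻⁵ = 3.00×10⁻⁸ F.
Q₁ = 1.88×10⁻⁵ C.
Battery connected ⇒ V is held fixed. C₂ = 0.398 C₁ and Q = CV, so Q₂/Q₁ = C₂/C₁ = 0.398.
Q₂ = 0.398 × 1.88×10⁻⁵ = 7.51×10⁻⁶ C.

Q ≈ 7.51 μC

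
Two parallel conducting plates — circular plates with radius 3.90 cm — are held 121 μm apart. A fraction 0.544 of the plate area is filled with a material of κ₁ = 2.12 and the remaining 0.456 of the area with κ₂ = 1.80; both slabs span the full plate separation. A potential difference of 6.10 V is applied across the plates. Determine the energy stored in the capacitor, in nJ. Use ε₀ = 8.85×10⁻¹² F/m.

A = π(3.90 cm)² = 4.78×10⁻³ m².
Side-by-side slabs ⇒ two capacitors in parallel, each spanning the full gap.
C₁ = κ₁ε₀A₁/d = 2.12 × 8.85×10⁻¹² × 2.60×10⁻³ / 1.21×10⁻⁴ = 4.03×10⁻¹⁰ F.
C₂ = κ₂ε₀A₂/d = 1.80 × 8.85×10⁻¹² × 2.18×10⁻³ / 1.21×10⁻⁴ = 2.87×10⁻¹⁰ F.
C = C₁ + C₂ = 6.90×10⁻¹⁰ F.
U = ½CV² = ½ × 6.90×10⁻¹⁰ × (6.10)² = 1.28×10⁻⁸ J.

12.8 nJ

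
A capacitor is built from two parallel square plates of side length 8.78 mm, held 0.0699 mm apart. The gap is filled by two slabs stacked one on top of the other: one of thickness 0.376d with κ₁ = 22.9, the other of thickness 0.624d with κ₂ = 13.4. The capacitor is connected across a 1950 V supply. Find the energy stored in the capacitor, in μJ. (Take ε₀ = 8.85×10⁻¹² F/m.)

A = (8.78 mm)² = 7.71×10⁻⁵ m².
Stacked slabs ⇒ two capacitors in series, each with the full plate area.
C₁ = κ₁ε₀A/d₁ = 22.9 × 8.85×10⁻¹² × 7.71×10⁻⁵ / 2.63×10⁻⁵ = 5.94×10⁻¹⁰ F.
C₂ = κ₂ε₀A/d₂ = 13.4 × 8.85×10⁻¹² × 7.71×10⁻⁵ / 4.36×10⁻⁵ = 2.10×10⁻¹⁰ F.
C = (1/C₁ + 1/C₂)⁻¹ = 1.55×10⁻¹⁰ F.
U = ½CV² = ½ × 1.55×10⁻¹⁰ × (1950)² = 2.95×10⁻⁴ J.

U ≈ 295 μJ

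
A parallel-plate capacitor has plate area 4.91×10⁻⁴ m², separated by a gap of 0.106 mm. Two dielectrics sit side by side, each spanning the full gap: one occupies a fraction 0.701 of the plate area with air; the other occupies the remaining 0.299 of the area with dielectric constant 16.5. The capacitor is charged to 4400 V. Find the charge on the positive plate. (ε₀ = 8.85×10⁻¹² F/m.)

Side-by-side slabs ⇒ two capacitors in parallel, each spanning the full gap.
C₁ = κ₁ε₀A₁/d = 1.00 × 8.85×10⁻¹² × 3.44×10⁻⁴ / 1.06×10⁻⁴ = 2.87×10⁻¹¹ F.
C₂ = κ₂ε₀A₂/d = 16.5 × 8.85×10⁻¹² × 1.47×10⁻⁴ / 1.06×10⁻⁴ = 2.02×10⁻¹⁰ F.
C = C₁ + C₂ = 2.31×10⁻¹⁰ F.
Q = CV = 2.31×10⁻¹⁰ × 4400 = 1.02×10⁻⁶ C.

1.02 μC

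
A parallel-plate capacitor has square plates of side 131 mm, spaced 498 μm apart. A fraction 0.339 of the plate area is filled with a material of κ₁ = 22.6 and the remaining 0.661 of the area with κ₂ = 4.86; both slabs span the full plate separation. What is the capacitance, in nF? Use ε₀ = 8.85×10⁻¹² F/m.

A = (131 mm)² = 1.72×10⁻² m².
Side-by-side slabs ⇒ two capacitors in parallel, each spanning the full gap.
C₁ = κ₁ε₀A₁/d = 22.6 × 8.85×10⁻¹² × 5.82×10⁻³ / 4.98×10⁻⁴ = 2.34×10⁻⁹ F.
C₂ = κ₂ε₀A₂/d = 4.86 × 8.85×10⁻¹² × 1.13×10⁻² / 4.98×10⁻⁴ = 9.80×10⁻¹⁰ F.
C = C₁ + C₂ = 3.32×10⁻⁹ F.

3.32 nF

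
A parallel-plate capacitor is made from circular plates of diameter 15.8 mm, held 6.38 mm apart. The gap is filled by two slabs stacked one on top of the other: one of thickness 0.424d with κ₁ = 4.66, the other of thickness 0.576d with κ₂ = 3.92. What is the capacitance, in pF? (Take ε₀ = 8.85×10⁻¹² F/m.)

A = π(15.8/2 mm)² = 1.96×10⁻⁴ m².
Stacked slabs ⇒ two capacitors in series, each with the full plate area.
C₁ = κ₁ε₀A/d₁ = 4.66 × 8.85×10⁻¹² × 1.96×10⁻⁴ / 2.71×10⁻³ = 2.99×10⁻¹² F.
C₂ = κ₂ε₀A/d₂ = 3.92 × 8.85×10⁻¹² × 1.96×10⁻⁴ / 3.67×10⁻³ = 1.85×10⁻¹² F.
C = (1/C₁ + 1/C₂)⁻¹ = 1.14×10⁻¹² F.

1.14 pF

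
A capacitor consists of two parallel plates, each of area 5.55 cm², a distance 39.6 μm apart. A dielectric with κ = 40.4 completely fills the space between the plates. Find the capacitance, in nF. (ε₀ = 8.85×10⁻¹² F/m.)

5.01 nF

A = 5.55 cm² = 5.55×10⁻⁴ m².
C = κε₀A/d = 40.4 × 8.85×10⁻¹² × 5.55×10⁻⁴ / 3.96×10⁻⁵ = 5.01×10⁻⁹ F.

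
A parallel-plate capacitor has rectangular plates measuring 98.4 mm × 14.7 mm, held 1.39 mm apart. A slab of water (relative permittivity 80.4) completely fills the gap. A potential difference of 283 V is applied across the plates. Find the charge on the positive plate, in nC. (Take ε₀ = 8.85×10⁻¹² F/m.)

A = 98.4 × 14.7 mm² = 1.45×10⁻³ m².
C = κε₀A/d = 80.4 × 8.85×10⁻¹² × 1.45×10⁻³ / 1.39×10⁻³ = 7.40×10⁻¹⁰ F.
Q = CV = 7.40×10⁻¹⁰ × 283 = 2.10×10⁻⁷ C.

210 nC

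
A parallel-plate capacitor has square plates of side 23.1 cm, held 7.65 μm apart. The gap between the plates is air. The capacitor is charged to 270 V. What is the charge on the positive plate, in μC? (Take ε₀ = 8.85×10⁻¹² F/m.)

Q ≈ 16.7 μC

A = (23.1 cm)² = 5.34×10⁻² m².
C = ε₀A/d = 8.85×10⁻¹² × 5.34×10⁻² / 7.65×10⁻⁶ = 6.17×10⁻⁸ F.
Q = CV = 6.17×10⁻⁸ × 270 = 1.67×10⁻⁵ C.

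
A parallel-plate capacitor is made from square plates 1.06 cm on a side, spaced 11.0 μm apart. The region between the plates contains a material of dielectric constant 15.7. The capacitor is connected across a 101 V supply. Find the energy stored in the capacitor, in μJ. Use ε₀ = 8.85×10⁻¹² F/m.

A = (1.06 cm)² = 1.12×10⁻⁴ m².
C = κε₀A/d = 15.7 × 8.85×10⁻¹² × 1.12×10⁻⁴ / 1.10×10⁻⁵ = 1.42×10⁻⁹ F.
U = ½CV² = ½ × 1.42×10⁻⁹ × (101)² = 7.24×10⁻⁶ J.

U ≈ 7.24 μJ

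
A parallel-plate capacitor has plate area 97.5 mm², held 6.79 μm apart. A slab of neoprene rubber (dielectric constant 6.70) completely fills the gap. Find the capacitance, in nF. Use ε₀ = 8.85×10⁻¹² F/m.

C ≈ 0.851 nF

A = 97.5 mm² = 9.75×10⁻⁵ m².
C = κε₀A/d = 6.70 × 8.85×10⁻¹² × 9.75×10⁻⁵ / 6.79×10⁻⁶ = 8.51×10⁻¹⁰ F.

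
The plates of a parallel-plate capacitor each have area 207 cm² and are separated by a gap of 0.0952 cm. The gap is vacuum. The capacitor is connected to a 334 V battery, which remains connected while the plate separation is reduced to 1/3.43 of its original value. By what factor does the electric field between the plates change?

Battery connected ⇒ V is held fixed.
E = V/d, so E₂/E₁ = d₁/d₂ = 3.43.

E₂/E₁ ≈ 3.43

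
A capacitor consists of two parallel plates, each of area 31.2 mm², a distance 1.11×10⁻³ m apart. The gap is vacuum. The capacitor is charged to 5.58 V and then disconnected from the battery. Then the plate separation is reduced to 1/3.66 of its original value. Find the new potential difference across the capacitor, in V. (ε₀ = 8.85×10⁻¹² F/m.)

V ≈ 1.52 V

A = 31.2 mm² = 3.12×10⁻⁵ m².
Initially C₁ = ε₀A/d = 8.85×10⁻¹² × 3.12×10⁻⁵ / 1.11×10⁻³ = 2.49×10⁻¹³ F.
V₁ = 5.58 V.
Isolated ⇒ Q is held fixed. C₂ = 3.66 C₁ and V = Q/C, so V₂/V₁ = C₁/C₂ = 0.273.
V₂ = 0.273 × 5.58 = 1.52 V.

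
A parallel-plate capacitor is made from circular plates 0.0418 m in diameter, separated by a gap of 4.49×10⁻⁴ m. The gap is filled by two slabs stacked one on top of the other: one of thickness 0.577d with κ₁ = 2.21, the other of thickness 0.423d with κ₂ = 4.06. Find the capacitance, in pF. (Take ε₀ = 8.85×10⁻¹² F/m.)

A = π(0.0418/2 m)² = 1.37×10⁻³ m².
Stacked slabs ⇒ two capacitors in series, each with the full plate area.
C₁ = κ₁ε₀A/d₁ = 2.21 × 8.85×10⁻¹² × 1.37×10⁻³ / 2.59×10⁻⁴ = 1.04×10⁻¹⁰ F.
C₂ = κ₂ε₀A/d₂ = 4.06 × 8.85×10⁻¹² × 1.37×10⁻³ / 1.90×10⁻⁴ = 2.60×10⁻¹⁰ F.
C = (1/C₁ + 1/C₂)⁻¹ = 7.40×10⁻¹¹ F.

74.0 pF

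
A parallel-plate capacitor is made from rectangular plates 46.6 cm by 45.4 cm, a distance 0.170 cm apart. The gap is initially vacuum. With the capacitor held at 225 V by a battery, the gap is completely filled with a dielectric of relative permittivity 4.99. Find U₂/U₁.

4.99

Battery connected ⇒ V is held fixed.
C₂ = 4.99 C₁ and U = ½CV², so U₂/U₁ = C₂/C₁ = 4.99.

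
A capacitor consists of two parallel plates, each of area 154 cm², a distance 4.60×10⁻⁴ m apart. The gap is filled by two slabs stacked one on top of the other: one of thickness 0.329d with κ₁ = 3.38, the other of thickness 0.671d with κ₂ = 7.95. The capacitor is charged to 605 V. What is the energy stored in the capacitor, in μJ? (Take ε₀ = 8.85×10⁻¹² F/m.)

A = 154 cm² = 1.54×10⁻² m².
Stacked slabs ⇒ two capacitors in series, each with the full plate area.
C₁ = κ₁ε₀A/d₁ = 3.38 × 8.85×10⁻¹² × 1.54×10⁻² / 1.51×10⁻⁴ = 3.04×10⁻⁹ F.
C₂ = κ₂ε₀A/d₂ = 7.95 × 8.85×10⁻¹² × 1.54×10⁻² / 3.09×10⁻⁴ = 3.51×10⁻⁹ F.
C = (1/C₁ + 1/C₂)⁻¹ = 1.63×10⁻⁹ F.
U = ½CV² = ½ × 1.63×10⁻⁹ × (605)² = 2.98×10⁻⁴ J.

U ≈ 298 μJ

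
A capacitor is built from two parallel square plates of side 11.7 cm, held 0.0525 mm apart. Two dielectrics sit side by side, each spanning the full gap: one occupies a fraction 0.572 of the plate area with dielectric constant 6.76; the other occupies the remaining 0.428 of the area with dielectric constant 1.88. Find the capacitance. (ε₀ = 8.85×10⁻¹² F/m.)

A = (11.7 cm)² = 1.37×10⁻² m².
Side-by-side slabs ⇒ two capacitors in parallel, each spanning the full gap.
C₁ = κ₁ε₀A₁/d = 6.76 × 8.85×10⁻¹² × 7.83×10⁻³ / 5.25×10⁻⁵ = 8.92×10⁻⁹ F.
C₂ = κ₂ε₀A₂/d = 1.88 × 8.85×10⁻¹² × 5.86×10⁻³ / 5.25×10⁻⁵ = 1.86×10⁻⁹ F.
C = C₁ + C₂ = 1.08×10⁻⁸ F.

C ≈ 10.8 nF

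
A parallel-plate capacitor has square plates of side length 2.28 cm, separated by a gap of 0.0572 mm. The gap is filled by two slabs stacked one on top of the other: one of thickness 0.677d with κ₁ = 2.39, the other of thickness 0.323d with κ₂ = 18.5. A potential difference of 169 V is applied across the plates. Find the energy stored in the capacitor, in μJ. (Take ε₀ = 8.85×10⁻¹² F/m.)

A = (2.28 cm)² = 5.20×10⁻⁴ m².
Stacked slabs ⇒ two capacitors in series, each with the full plate area.
C₁ = κ₁ε₀A/d₁ = 2.39 × 8.85×10⁻¹² × 5.20×10⁻⁴ / 3.87×10⁻⁵ = 2.84×10⁻¹⁰ F.
C₂ = κ₂ε₀A/d₂ = 18.5 × 8.85×10⁻¹² × 5.20×10⁻⁴ / 1.85×10⁻⁵ = 4.61×10⁻⁹ F.
C = (1/C₁ + 1/C₂)⁻¹ = 2.67×10⁻¹⁰ F.
U = ½CV² = ½ × 2.67×10⁻¹⁰ × (169)² = 3.82×10⁻⁶ J.

3.82 μJ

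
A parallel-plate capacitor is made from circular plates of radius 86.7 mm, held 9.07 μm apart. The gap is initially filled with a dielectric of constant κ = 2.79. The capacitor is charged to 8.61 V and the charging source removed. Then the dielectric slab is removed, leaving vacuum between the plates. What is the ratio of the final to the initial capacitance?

0.358

C = κε₀A/d scales with κ, so C₂/C₁ = 1/κ = 1/2.79 = 0.358.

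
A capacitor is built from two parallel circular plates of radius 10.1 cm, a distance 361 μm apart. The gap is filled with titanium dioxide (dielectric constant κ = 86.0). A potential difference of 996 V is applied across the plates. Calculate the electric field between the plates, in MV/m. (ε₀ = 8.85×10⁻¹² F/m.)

E = V/d = 996 / 3.61×10⁻⁴ = 2.76×10⁶ V/m.

E ≈ 2.76 MV/m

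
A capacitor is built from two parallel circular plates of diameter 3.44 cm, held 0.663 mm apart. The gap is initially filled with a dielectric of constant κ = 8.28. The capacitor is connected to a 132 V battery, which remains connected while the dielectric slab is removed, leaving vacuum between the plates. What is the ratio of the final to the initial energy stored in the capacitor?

0.121

Battery connected ⇒ V is held fixed.
C₂ = 0.121 C₁ and U = ½CV², so U₂/U₁ = C₂/C₁ = 0.121.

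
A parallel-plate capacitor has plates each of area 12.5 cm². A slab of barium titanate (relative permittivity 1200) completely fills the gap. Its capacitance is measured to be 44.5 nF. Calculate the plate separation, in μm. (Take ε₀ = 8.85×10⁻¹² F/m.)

A = 12.5 cm² = 1.25×10⁻³ m².
d = κε₀A/C = 1200 × 8.85×10⁻¹² × 1.25×10⁻³ / 4.45×10⁻⁸ = 2.98×10⁻⁴ m.

298 μm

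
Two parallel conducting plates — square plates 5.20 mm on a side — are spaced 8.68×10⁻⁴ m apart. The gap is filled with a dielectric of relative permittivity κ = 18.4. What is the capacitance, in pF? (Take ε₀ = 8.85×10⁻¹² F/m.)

A = (5.20 mm)² = 2.70×10⁻⁵ m².
C = κε₀A/d = 18.4 × 8.85×10⁻¹² × 2.70×10⁻⁵ / 8.68×10⁻⁴ = 5.07×10⁻¹² F.

5.07 pF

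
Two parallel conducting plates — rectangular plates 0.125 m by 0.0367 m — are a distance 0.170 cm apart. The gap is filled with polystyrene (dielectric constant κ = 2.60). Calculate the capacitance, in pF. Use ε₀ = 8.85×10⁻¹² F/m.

62.1 pF

A = 0.125 × 0.0367 m² = 4.59×10⁻³ m².
C = κε₀A/d = 2.60 × 8.85×10⁻¹² × 4.59×10⁻³ / 1.70×10⁻³ = 6.21×10⁻¹¹ F.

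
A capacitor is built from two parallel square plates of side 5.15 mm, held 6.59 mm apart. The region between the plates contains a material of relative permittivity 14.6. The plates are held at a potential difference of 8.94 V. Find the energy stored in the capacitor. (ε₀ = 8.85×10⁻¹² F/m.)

U ≈ 20.8 pJ

A = (5.15 mm)² = 2.65×10⁻⁵ m².
C = κε₀A/d = 14.6 × 8.85×10⁻¹² × 2.65×10⁻⁵ / 6.59×10⁻³ = 5.20×10⁻¹³ F.
U = ½CV² = ½ × 5.20×10⁻¹³ × (8.94)² = 2.08×10⁻¹¹ J.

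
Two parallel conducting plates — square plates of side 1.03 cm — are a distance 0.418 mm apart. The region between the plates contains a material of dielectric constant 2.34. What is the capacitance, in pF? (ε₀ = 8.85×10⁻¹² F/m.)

A = (1.03 cm)² = 1.06×10⁻⁴ m².
C = κε₀A/d = 2.34 × 8.85×10⁻¹² × 1.06×10⁻⁴ / 4.18×10⁻⁴ = 5.26×10⁻¹² F.

5.26 pF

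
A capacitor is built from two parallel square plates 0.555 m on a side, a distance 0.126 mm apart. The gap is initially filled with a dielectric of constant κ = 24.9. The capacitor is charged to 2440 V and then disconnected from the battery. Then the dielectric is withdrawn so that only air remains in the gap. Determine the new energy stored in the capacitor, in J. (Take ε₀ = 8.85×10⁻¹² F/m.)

A = (0.555 m)² = 0.308 m².
Initially C₁ = κε₀A/d = 24.9 × 8.85×10⁻¹² × 0.308 / 1.26×10⁻⁴ = 5.39×10⁻⁷ F.
U₁ = 1.60 J.
Isolated ⇒ Q is held fixed. C₂ = 0.0402 C₁ and U = Q²/(2C), so U₂/U₁ = C₁/C₂ = 24.9.
U₂ = 24.9 × 1.60 = 39.9 J.

39.9 J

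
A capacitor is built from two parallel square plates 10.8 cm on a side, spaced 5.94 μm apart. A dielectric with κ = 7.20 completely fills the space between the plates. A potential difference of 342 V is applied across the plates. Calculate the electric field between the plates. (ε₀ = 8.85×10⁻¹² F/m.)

57.6 MV/m

E = V/d = 342 / 5.94×10⁻⁶ = 5.76×10⁷ V/m.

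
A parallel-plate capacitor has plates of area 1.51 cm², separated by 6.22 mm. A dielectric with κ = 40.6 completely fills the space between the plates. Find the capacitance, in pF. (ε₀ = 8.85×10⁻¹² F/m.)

C ≈ 8.72 pF

A = 1.51 cm² = 1.51×10⁻⁴ m².
C = κε₀A/d = 40.6 × 8.85×10⁻¹² × 1.51×10⁻⁴ / 6.22×10⁻³ = 8.72×10⁻¹² F.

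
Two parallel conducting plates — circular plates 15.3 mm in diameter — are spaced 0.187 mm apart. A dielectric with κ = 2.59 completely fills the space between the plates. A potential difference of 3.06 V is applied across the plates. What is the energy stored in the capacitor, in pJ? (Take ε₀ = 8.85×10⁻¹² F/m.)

106 pJ

A = π(15.3/2 mm)² = 1.84×10⁻⁴ m².
C = κε₀A/d = 2.59 × 8.85×10⁻¹² × 1.84×10⁻⁴ / 1.87×10⁻⁴ = 2.25×10⁻¹¹ F.
U = ½CV² = ½ × 2.25×10⁻¹¹ × (3.06)² = 1.06×10⁻¹⁰ J.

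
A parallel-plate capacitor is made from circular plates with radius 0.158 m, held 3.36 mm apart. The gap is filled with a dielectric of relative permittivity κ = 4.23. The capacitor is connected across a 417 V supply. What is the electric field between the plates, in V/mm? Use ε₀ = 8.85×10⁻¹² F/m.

E ≈ 124 V/mm

E = V/d = 417 / 3.36×10⁻³ = 1.24×10⁵ V/m.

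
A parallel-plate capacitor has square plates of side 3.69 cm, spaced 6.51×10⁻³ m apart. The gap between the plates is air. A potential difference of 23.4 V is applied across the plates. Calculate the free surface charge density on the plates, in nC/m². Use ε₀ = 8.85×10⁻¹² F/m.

σ ≈ 31.8 nC/m²

A = (3.69 cm)² = 1.36×10⁻³ m².
C = ε₀A/d = 8.85×10⁻¹² × 1.36×10⁻³ / 6.51×10⁻³ = 1.85×10⁻¹² F.
σ = Q/A = CV/A = 1.85×10⁻¹² × 23.4 / 1.36×10⁻³ = 3.18×10⁻⁸ C/m².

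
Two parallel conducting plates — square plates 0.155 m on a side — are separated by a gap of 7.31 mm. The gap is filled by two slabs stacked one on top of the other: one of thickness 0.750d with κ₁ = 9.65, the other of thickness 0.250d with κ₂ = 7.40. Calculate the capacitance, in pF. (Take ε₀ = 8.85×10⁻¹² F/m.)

261 pF

A = (0.155 m)² = 2.40×10⁻² m².
Stacked slabs ⇒ two capacitors in series, each with the full plate area.
C₁ = κ₁ε₀A/d₁ = 9.65 × 8.85×10⁻¹² × 2.40×10⁻² / 5.48×10⁻³ = 3.74×10⁻¹⁰ F.
C₂ = κ₂ε₀A/d₂ = 7.40 × 8.85×10⁻¹² × 2.40×10⁻² / 1.83×10⁻³ = 8.61×10⁻¹⁰ F.
C = (1/C₁ + 1/C₂)⁻¹ = 2.61×10⁻¹⁰ F.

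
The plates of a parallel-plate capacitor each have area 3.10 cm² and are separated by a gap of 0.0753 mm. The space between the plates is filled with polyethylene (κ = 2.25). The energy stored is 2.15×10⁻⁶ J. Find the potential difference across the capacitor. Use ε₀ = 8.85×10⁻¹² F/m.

V ≈ 229 V

A = 3.10 cm² = 3.10×10⁻⁴ m².
C = κε₀A/d = 2.25 × 8.85×10⁻¹² × 3.10×10⁻⁴ / 7.53×10⁻⁵ = 8.20×10⁻¹¹ F.
V = √(2U/C) = √(2 × 2.15×10⁻⁶ / 8.20×10⁻¹¹) = 2.29×10² V.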